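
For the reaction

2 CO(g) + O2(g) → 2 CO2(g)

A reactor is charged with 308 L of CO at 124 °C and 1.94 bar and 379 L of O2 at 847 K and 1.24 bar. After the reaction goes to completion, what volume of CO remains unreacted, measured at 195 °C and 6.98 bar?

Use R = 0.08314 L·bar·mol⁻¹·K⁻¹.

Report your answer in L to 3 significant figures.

26.5 L

n(CO) = PV/RT = (1.94 × 308) / (0.08314 × 397.15) = 18.10 mol
n(O2) = PV/RT = (1.24 × 379) / (0.08314 × 847) = 6.674 mol
For 18.10 mol CO, stoichiometry requires (1/2) × 18.10 = 9.050 mol O2; 6.674 mol is available, so O2 is limiting.
n(CO) consumed = (2/1) × 6.674 = 13.35 mol; remaining = 18.10 − 13.35 = 4.750 mol
V(CO) = nRT/P = 4.750 × 0.08314 × 468.15 / 6.98 = 26.49 L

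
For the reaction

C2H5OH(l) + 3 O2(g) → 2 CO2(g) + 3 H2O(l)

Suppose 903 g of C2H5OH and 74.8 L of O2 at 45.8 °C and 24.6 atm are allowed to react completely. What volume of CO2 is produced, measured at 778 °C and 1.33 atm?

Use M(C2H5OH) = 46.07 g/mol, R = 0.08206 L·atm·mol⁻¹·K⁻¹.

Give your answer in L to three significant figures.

n(C2H5OH) = 903 / 46.07 = 19.60 mol
n(O2) = PV/RT = (24.6 × 74.8) / (0.08206 × 318.95) = 70.30 mol
For 19.60 mol C2H5OH, stoichiometry requires (3/1) × 19.60 = 58.80 mol O2; 70.30 mol is available, so C2H5OH is limiting.
n(CO2) = (2/1) × 19.60 = 39.20 mol
V(CO2) = nRT/P = 39.20 × 0.08206 × 1051.15 / 1.33 = 2542 L

2540 L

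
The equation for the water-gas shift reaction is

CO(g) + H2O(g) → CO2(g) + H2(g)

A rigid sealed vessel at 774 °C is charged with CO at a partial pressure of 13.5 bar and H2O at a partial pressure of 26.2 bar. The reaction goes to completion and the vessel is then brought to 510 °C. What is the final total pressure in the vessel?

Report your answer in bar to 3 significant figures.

With V and T fixed, P_i ∝ n_i, so the mole ratios apply directly to partial pressures at 774 °C.
P(H2O) required for 13.5 bar of CO = (1/1) × 13.5 = 13.50 bar; available 26.2 bar, so CO is limiting.
P(H2O) remaining = 26.2 − (1/1) × 13.5 = 12.70 bar
P(gaseous products) = (1+1)/1 × 13.5 = 27.00 bar
P_total at 774 °C = 12.70 + 27.00 = 39.70 bar
Scaling to 510 °C: P = 39.70 × 783.15/1047.15 = 29.69 bar

29.7 bar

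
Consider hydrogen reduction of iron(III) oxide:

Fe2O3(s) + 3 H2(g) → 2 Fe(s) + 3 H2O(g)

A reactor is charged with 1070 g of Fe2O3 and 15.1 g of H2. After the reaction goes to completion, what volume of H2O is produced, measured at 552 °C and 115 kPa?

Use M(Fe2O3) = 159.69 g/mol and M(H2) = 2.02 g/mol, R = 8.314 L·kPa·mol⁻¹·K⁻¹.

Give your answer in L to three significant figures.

n(Fe2O3) = 1070 / 159.69 = 6.700 mol
n(H2) = 15.1 / 2.02 = 7.475 mol
For 6.700 mol Fe2O3, stoichiometry requires (3/1) × 6.700 = 20.10 mol H2; 7.475 mol is available, so H2 is limiting.
n(H2O) = (3/3) × 7.475 = 7.475 mol
V(H2O) = nRT/P = 7.475 × 8.314 × 825.15 / 115 = 445.9 L

446 L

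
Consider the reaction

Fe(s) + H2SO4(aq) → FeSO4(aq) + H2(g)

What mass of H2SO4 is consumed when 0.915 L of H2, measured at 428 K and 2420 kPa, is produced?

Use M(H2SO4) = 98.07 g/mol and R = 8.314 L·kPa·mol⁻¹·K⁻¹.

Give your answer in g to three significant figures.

61.0 g

n(H2) = PV/RT = (2420 × 0.915) / (8.314 × 428) = 0.6223 mol
n(H2SO4) = (1/1) × 0.6223 = 0.6223 mol
m(H2SO4) = 0.6223 × 98.07 = 61.03 g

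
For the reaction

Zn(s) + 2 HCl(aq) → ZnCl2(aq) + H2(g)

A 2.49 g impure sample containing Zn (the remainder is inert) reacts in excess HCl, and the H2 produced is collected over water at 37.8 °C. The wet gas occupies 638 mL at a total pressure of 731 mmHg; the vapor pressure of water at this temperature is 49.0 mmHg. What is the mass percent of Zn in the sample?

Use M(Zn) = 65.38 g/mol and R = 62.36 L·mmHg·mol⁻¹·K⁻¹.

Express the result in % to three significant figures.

P(H2) = 731 − 49.0 = 682.0 mmHg
n(H2) = PV/RT = (682.0 × 0.6380) / (62.36 × 310.95) = 0.02244 mol
n(Zn) = (1/1) × 0.02244 = 0.02244 mol
m(Zn) = 0.02244 × 65.38 = 1.467 g
%Zn = 1.467 / 2.49 × 100 = 58.92%

58.9 %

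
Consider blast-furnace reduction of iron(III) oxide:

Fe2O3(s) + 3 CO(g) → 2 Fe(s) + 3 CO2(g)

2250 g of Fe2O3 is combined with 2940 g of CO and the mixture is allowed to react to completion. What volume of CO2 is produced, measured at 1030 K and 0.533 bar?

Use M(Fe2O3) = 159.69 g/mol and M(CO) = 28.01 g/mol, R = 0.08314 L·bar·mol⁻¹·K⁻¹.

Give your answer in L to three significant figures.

n(Fe2O3) = 2250 / 159.69 = 14.09 mol
n(CO) = 2940 / 28.01 = 105.0 mol
For 14.09 mol Fe2O3, stoichiometry requires (3/1) × 14.09 = 42.27 mol CO; 105.0 mol is available, so Fe2O3 is limiting.
n(CO2) = (3/1) × 14.09 = 42.27 mol
V(CO2) = nRT/P = 42.27 × 0.08314 × 1030 / 0.533 = 6791 L

6790 L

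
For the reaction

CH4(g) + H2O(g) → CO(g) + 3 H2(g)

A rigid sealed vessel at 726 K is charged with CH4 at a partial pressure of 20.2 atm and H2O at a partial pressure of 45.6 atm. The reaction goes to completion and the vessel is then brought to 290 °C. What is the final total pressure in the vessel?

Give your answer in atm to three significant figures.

82.4 atm

With V and T fixed, P_i ∝ n_i, so the mole ratios apply directly to partial pressures at 726 K.
P(H2O) required for 20.2 atm of CH4 = (1/1) × 20.2 = 20.20 atm; available 45.6 atm, so CH4 is limiting.
P(H2O) remaining = 45.6 − (1/1) × 20.2 = 25.40 atm
P(gaseous products) = (1+3)/1 × 20.2 = 80.80 atm
P_total at 726 K = 25.40 + 80.80 = 106.2 atm
Scaling to 290 °C: P = 106.2 × 563.15/726 = 82.38 atm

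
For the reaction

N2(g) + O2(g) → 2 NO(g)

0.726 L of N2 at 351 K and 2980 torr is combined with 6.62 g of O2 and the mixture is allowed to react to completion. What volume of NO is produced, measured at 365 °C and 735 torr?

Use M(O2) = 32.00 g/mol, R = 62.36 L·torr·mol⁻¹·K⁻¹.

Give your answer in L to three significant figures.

10.7 L

n(N2) = PV/RT = (2980 × 0.726) / (62.36 × 351) = 0.09884 mol
n(O2) = 6.62 / 32.00 = 0.2069 mol
For 0.09884 mol N2, stoichiometry requires (1/1) × 0.09884 = 0.09884 mol O2; 0.2069 mol is available, so N2 is limiting.
n(NO) = (2/1) × 0.09884 = 0.1977 mol
V(NO) = nRT/P = 0.1977 × 62.36 × 638.15 / 735 = 10.70 L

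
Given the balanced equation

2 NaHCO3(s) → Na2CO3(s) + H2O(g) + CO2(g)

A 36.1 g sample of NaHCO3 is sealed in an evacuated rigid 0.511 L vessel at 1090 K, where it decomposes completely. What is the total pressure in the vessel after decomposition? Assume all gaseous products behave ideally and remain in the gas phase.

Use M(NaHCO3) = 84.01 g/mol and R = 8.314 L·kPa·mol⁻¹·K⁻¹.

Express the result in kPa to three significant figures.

7620 kPa

n(NaHCO3) = 36.1 / 84.01 = 0.4297 mol
n(gas produced) = (2/2) × 0.4297 = 0.4297 mol
P = nRT/V = 0.4297 × 8.314 × 1090 / 0.511 = 7620 kPa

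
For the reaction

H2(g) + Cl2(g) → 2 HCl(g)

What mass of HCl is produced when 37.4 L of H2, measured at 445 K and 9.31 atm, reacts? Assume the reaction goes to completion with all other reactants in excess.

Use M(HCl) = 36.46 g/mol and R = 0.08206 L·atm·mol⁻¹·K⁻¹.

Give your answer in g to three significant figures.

695 g

n(H2) = PV/RT = (9.31 × 37.4) / (0.08206 × 445) = 9.535 mol
n(HCl) = (2/1) × 9.535 = 19.07 mol
m(HCl) = 19.07 × 36.46 = 695.3 g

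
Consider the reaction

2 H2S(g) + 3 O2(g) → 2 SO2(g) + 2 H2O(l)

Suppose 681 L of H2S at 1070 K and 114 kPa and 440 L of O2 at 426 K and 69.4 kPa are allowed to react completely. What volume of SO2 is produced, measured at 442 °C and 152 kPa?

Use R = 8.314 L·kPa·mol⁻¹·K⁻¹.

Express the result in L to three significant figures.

225 L

n(H2S) = PV/RT = (114 × 681) / (8.314 × 1070) = 8.727 mol
n(O2) = PV/RT = (69.4 × 440) / (8.314 × 426) = 8.622 mol
For 8.727 mol H2S, stoichiometry requires (3/2) × 8.727 = 13.09 mol O2; 8.622 mol is available, so O2 is limiting.
n(SO2) = (2/3) × 8.622 = 5.748 mol
V(SO2) = nRT/P = 5.748 × 8.314 × 715.15 / 152 = 224.8 L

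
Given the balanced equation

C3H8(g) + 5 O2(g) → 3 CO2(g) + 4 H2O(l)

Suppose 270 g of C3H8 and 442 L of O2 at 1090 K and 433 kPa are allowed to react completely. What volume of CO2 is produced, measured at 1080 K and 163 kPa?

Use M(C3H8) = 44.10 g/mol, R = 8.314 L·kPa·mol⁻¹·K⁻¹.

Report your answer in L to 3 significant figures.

698 L

n(C3H8) = 270 / 44.10 = 6.122 mol
n(O2) = PV/RT = (433 × 442) / (8.314 × 1090) = 21.12 mol
For 6.122 mol C3H8, stoichiometry requires (5/1) × 6.122 = 30.61 mol O2; 21.12 mol is available, so O2 is limiting.
n(CO2) = (3/5) × 21.12 = 12.67 mol
V(CO2) = nRT/P = 12.67 × 8.314 × 1080 / 163 = 697.9 L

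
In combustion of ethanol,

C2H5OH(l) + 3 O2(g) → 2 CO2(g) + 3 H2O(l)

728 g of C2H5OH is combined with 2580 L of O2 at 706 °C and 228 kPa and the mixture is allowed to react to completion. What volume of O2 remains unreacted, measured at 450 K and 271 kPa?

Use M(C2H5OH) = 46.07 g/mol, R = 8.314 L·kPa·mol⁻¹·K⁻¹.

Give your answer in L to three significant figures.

n(C2H5OH) = 728 / 46.07 = 15.80 mol
n(O2) = PV/RT = (228 × 2580) / (8.314 × 979.15) = 72.26 mol
For 15.80 mol C2H5OH, stoichiometry requires (3/1) × 15.80 = 47.40 mol O2; 72.26 mol is available, so C2H5OH is limiting.
n(O2) consumed = (3/1) × 15.80 = 47.40 mol; remaining = 72.26 − 47.40 = 24.86 mol
V(O2) = nRT/P = 24.86 × 8.314 × 450 / 271 = 343.2 L

343 L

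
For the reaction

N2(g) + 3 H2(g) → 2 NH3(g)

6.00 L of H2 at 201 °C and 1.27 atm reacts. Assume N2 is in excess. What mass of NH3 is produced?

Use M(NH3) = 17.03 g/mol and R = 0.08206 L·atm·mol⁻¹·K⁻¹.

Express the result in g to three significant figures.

n(H2) = PV/RT = (1.27 × 6.00) / (0.08206 × 474.15) = 0.1958 mol
n(NH3) = (2/3) × 0.1958 = 0.1305 mol
m(NH3) = 0.1305 × 17.03 = 2.222 g

2.22 g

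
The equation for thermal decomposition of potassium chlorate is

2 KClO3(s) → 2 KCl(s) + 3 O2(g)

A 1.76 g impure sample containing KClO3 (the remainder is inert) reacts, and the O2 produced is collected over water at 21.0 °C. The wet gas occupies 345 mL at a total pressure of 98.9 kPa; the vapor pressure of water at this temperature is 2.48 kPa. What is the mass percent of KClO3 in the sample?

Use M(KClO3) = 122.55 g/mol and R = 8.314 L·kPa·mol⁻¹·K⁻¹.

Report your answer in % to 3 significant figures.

P(O2) = 98.9 − 2.48 = 96.42 kPa
n(O2) = PV/RT = (96.42 × 0.3450) / (8.314 × 294.15) = 0.01360 mol
n(KClO3) = (2/3) × 0.01360 = 0.009067 mol
m(KClO3) = 0.009067 × 122.55 = 1.111 g
%KClO3 = 1.111 / 1.76 × 100 = 63.12%

63.1 %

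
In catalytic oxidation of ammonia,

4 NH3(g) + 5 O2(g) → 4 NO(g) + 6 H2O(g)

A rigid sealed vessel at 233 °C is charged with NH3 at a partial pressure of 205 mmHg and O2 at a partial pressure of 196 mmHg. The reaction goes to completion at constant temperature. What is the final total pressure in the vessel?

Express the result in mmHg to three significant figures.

440 mmHg

At constant V, partial pressures at 233 °C are proportional to moles, so apply stoichiometry directly to pressures.
P(O2) required for 205 mmHg of NH3 = (5/4) × 205 = 256.2 mmHg; available 196 mmHg, so O2 is limiting.
P(NH3) remaining = 205 − (4/5) × 196 = 48.20 mmHg
P(gaseous products) = (4+6)/5 × 196 = 392.0 mmHg
P_total at 233 °C = 48.20 + 392.0 = 440.2 mmHg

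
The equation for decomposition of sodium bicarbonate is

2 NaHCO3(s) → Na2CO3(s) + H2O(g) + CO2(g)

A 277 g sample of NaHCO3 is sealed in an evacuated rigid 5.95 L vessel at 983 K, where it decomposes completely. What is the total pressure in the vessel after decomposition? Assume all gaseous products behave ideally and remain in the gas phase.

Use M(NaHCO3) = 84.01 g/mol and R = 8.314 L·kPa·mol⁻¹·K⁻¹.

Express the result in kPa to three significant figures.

4530 kPa

n(NaHCO3) = 277 / 84.01 = 3.297 mol
n(gas produced) = (2/2) × 3.297 = 3.297 mol
P = nRT/V = 3.297 × 8.314 × 983 / 5.95 = 4529 kPa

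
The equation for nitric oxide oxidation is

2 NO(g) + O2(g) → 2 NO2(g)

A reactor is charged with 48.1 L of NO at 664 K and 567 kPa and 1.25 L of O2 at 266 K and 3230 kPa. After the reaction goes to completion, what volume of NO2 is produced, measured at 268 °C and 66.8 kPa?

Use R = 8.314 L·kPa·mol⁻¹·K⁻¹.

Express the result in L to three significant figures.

246 L

n(NO) = PV/RT = (567 × 48.1) / (8.314 × 664) = 4.940 mol
n(O2) = PV/RT = (3230 × 1.25) / (8.314 × 266) = 1.826 mol
For 4.940 mol NO, stoichiometry requires (1/2) × 4.940 = 2.470 mol O2; 1.826 mol is available, so O2 is limiting.
n(NO2) = (2/1) × 1.826 = 3.652 mol
V(NO2) = nRT/P = 3.652 × 8.314 × 541.15 / 66.8 = 246.0 L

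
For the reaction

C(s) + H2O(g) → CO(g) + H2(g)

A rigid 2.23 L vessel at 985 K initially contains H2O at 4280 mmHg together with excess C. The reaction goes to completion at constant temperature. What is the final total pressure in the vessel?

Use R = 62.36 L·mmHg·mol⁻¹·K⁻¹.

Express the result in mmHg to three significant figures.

At constant T and V, P ∝ n(gas): 1 mol gas → 2 mol gas.
P_final = (2/1) × 4280 = 8560 mmHg

8560 mmHg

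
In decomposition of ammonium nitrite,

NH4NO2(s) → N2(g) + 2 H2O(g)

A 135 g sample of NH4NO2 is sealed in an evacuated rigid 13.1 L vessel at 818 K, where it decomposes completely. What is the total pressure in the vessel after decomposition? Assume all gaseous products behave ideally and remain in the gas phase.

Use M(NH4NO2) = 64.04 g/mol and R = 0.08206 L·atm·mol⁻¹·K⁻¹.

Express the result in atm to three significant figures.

n(NH4NO2) = 135 / 64.04 = 2.108 mol
n(gas produced) = (3/1) × 2.108 = 6.324 mol
P = nRT/V = 6.324 × 0.08206 × 818 / 13.1 = 32.40 atm

32.4 atm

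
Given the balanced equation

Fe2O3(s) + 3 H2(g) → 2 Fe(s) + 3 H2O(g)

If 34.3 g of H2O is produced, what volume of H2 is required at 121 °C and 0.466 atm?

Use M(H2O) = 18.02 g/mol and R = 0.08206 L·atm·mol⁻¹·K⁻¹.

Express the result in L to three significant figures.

n(H2O) = 34.30 / 18.02 = 1.903 mol
n(H2) = (3/3) × 1.903 = 1.903 mol
V = nRT/P = 1.903 × 0.08206 × 394.15 / 0.466 = 132.1 L

132 L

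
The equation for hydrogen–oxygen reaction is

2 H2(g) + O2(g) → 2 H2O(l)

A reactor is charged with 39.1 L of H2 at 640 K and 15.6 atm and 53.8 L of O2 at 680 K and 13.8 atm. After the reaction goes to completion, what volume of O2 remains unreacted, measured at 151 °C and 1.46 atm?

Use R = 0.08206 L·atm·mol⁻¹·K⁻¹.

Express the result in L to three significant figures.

179 L

n(H2) = PV/RT = (15.6 × 39.1) / (0.08206 × 640) = 11.61 mol
n(O2) = PV/RT = (13.8 × 53.8) / (0.08206 × 680) = 13.31 mol
For 11.61 mol H2, stoichiometry requires (1/2) × 11.61 = 5.805 mol O2; 13.31 mol is available, so H2 is limiting.
n(O2) consumed = (1/2) × 11.61 = 5.805 mol; remaining = 13.31 − 5.805 = 7.505 mol
V(O2) = nRT/P = 7.505 × 0.08206 × 424.15 / 1.46 = 178.9 L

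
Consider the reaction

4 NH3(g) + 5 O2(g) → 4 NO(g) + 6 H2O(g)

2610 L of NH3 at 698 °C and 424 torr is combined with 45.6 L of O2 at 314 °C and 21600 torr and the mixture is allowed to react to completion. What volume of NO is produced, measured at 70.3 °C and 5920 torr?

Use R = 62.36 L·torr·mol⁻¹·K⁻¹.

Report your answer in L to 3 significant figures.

n(NH3) = PV/RT = (424 × 2610) / (62.36 × 971.15) = 18.27 mol
n(O2) = PV/RT = (21600 × 45.6) / (62.36 × 587.15) = 26.90 mol
For 18.27 mol NH3, stoichiometry requires (5/4) × 18.27 = 22.84 mol O2; 26.90 mol is available, so NH3 is limiting.
n(NO) = (4/4) × 18.27 = 18.27 mol
V(NO) = nRT/P = 18.27 × 62.36 × 343.45 / 5920 = 66.10 L

66.1 L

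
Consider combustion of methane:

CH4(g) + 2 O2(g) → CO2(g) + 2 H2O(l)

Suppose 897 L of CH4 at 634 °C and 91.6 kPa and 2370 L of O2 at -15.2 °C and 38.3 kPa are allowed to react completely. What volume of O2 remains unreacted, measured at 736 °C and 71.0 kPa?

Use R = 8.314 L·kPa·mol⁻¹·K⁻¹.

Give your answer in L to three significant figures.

2430 L

n(CH4) = PV/RT = (91.6 × 897) / (8.314 × 907.15) = 10.89 mol
n(O2) = PV/RT = (38.3 × 2370) / (8.314 × 257.95) = 42.33 mol
For 10.89 mol CH4, stoichiometry requires (2/1) × 10.89 = 21.78 mol O2; 42.33 mol is available, so CH4 is limiting.
n(O2) consumed = (2/1) × 10.89 = 21.78 mol; remaining = 42.33 − 21.78 = 20.55 mol
V(O2) = nRT/P = 20.55 × 8.314 × 1009.15 / 71.0 = 2428 L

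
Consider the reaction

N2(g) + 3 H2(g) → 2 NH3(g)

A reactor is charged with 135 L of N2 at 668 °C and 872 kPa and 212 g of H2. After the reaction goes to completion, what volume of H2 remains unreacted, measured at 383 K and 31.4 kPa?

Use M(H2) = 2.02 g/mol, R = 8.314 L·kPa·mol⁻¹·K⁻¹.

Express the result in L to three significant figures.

6070 L

n(N2) = PV/RT = (872 × 135) / (8.314 × 941.15) = 15.04 mol
n(H2) = 212 / 2.02 = 105.0 mol
For 15.04 mol N2, stoichiometry requires (3/1) × 15.04 = 45.12 mol H2; 105.0 mol is available, so N2 is limiting.
n(H2) consumed = (3/1) × 15.04 = 45.12 mol; remaining = 105.0 − 45.12 = 59.88 mol
V(H2) = nRT/P = 59.88 × 8.314 × 383 / 31.4 = 6072 L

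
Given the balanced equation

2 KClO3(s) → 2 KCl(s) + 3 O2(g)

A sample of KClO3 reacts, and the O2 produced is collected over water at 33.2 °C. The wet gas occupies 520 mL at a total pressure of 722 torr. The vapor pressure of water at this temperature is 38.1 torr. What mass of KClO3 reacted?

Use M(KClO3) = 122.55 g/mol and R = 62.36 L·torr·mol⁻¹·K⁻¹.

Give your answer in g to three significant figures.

1.52 g

P(O2) = 722 − 38.1 = 683.9 torr
n(O2) = PV/RT = (683.9 × 0.5200) / (62.36 × 306.35) = 0.01862 mol
n(KClO3) = (2/3) × 0.01862 = 0.01241 mol
m(KClO3) = 0.01241 × 122.55 = 1.521 g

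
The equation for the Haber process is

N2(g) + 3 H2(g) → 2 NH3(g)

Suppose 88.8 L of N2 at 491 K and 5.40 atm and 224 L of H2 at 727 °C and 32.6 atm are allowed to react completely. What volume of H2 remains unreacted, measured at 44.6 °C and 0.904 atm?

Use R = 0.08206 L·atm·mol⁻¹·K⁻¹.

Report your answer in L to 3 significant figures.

n(N2) = PV/RT = (5.40 × 88.8) / (0.08206 × 491) = 11.90 mol
n(H2) = PV/RT = (32.6 × 224) / (0.08206 × 1000.15) = 88.98 mol
For 11.90 mol N2, stoichiometry requires (3/1) × 11.90 = 35.70 mol H2; 88.98 mol is available, so N2 is limiting.
n(H2) consumed = (3/1) × 11.90 = 35.70 mol; remaining = 88.98 − 35.70 = 53.28 mol
V(H2) = nRT/P = 53.28 × 0.08206 × 317.75 / 0.904 = 1537 L

1540 L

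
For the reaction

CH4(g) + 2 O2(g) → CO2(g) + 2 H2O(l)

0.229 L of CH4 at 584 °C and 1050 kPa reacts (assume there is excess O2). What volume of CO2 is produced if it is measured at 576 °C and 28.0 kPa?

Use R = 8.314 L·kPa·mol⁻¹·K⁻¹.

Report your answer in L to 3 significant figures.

n(CH4) = PV/RT = (1050 × 0.229) / (8.314 × 857.15) = 0.03374 mol
n(CO2) = (1/1) × 0.03374 = 0.03374 mol
V = nRT/P = 0.03374 × 8.314 × 849.15 / 28.0 = 8.507 L

8.51 L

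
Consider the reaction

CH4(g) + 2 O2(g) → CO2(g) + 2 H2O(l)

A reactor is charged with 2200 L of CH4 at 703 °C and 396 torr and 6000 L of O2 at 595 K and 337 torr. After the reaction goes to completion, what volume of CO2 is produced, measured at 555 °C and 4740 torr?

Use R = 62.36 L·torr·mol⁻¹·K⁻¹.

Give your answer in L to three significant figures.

156 L

n(CH4) = PV/RT = (396 × 2200) / (62.36 × 976.15) = 14.31 mol
n(O2) = PV/RT = (337 × 6000) / (62.36 × 595) = 54.50 mol
For 14.31 mol CH4, stoichiometry requires (2/1) × 14.31 = 28.62 mol O2; 54.50 mol is available, so CH4 is limiting.
n(CO2) = (1/1) × 14.31 = 14.31 mol
V(CO2) = nRT/P = 14.31 × 62.36 × 828.15 / 4740 = 155.9 L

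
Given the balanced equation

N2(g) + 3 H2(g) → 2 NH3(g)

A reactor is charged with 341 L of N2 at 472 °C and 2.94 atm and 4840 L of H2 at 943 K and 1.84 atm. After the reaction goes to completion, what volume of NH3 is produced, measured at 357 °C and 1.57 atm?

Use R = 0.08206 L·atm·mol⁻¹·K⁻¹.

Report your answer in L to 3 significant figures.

n(N2) = PV/RT = (2.94 × 341) / (0.08206 × 745.15) = 16.40 mol
n(H2) = PV/RT = (1.84 × 4840) / (0.08206 × 943) = 115.1 mol
For 16.40 mol N2, stoichiometry requires (3/1) × 16.40 = 49.20 mol H2; 115.1 mol is available, so N2 is limiting.
n(NH3) = (2/1) × 16.40 = 32.80 mol
V(NH3) = nRT/P = 32.80 × 0.08206 × 630.15 / 1.57 = 1080 L

1080 L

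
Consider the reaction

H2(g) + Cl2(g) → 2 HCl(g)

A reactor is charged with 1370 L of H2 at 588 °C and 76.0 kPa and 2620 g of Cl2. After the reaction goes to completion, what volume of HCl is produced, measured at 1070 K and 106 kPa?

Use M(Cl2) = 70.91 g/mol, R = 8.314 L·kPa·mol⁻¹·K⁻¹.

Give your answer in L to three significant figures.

2440 L

n(H2) = PV/RT = (76.0 × 1370) / (8.314 × 861.15) = 14.54 mol
n(Cl2) = 2620 / 70.91 = 36.95 mol
For 14.54 mol H2, stoichiometry requires (1/1) × 14.54 = 14.54 mol Cl2; 36.95 mol is available, so H2 is limiting.
n(HCl) = (2/1) × 14.54 = 29.08 mol
V(HCl) = nRT/P = 29.08 × 8.314 × 1070 / 106 = 2441 L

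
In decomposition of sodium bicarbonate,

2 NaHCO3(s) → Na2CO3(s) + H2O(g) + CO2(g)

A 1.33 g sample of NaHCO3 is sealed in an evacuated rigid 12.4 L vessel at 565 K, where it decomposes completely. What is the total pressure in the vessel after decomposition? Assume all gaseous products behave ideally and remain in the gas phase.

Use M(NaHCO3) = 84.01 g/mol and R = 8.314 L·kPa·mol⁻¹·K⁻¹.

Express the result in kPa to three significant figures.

n(NaHCO3) = 1.33 / 84.01 = 0.01583 mol
n(gas produced) = (2/2) × 0.01583 = 0.01583 mol
P = nRT/V = 0.01583 × 8.314 × 565 / 12.4 = 5.997 kPa

6.00 kPa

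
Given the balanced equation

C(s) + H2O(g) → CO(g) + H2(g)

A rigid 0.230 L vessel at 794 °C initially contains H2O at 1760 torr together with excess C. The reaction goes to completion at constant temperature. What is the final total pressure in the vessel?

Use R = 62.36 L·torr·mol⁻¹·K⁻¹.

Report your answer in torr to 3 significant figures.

At constant T and V, P ∝ n(gas): 1 mol gas → 2 mol gas.
P_final = (2/1) × 1760 = 3520 torr

3520 torr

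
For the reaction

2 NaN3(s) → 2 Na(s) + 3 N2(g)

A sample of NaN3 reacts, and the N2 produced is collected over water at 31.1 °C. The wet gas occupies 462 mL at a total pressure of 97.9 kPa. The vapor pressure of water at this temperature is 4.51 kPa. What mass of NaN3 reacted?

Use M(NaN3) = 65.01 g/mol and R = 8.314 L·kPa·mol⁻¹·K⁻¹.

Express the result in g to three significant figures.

0.739 g

P(N2) = 97.9 − 4.51 = 93.39 kPa
n(N2) = PV/RT = (93.39 × 0.4620) / (8.314 × 304.25) = 0.01706 mol
n(NaN3) = (2/3) × 0.01706 = 0.01137 mol
m(NaN3) = 0.01137 × 65.01 = 0.7392 g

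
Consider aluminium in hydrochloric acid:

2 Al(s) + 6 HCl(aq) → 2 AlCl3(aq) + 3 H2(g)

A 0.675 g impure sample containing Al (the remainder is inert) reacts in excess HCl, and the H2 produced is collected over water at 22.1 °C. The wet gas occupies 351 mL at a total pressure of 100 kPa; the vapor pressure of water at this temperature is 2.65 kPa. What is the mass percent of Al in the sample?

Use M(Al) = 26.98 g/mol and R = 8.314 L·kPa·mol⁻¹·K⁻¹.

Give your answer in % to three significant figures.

P(H2) = 100 − 2.65 = 97.35 kPa
n(H2) = PV/RT = (97.35 × 0.3510) / (8.314 × 295.25) = 0.01392 mol
n(Al) = (2/3) × 0.01392 = 0.009280 mol
m(Al) = 0.009280 × 26.98 = 0.2504 g
%Al = 0.2504 / 0.675 × 100 = 37.10%

37.1 %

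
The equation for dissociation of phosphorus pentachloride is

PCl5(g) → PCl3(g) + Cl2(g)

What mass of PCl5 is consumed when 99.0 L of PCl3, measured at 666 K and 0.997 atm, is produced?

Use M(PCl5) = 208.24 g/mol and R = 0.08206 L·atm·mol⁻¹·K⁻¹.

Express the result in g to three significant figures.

376 g

n(PCl3) = PV/RT = (0.997 × 99.0) / (0.08206 × 666) = 1.806 mol
n(PCl5) = (1/1) × 1.806 = 1.806 mol
m(PCl5) = 1.806 × 208.24 = 376.1 g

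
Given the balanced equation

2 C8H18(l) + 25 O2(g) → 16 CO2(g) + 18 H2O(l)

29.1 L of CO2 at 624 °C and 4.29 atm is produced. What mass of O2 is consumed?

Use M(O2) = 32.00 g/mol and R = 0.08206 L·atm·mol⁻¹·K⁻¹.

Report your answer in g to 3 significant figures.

84.8 g

n(CO2) = PV/RT = (4.29 × 29.1) / (0.08206 × 897.15) = 1.696 mol
n(O2) = (25/16) × 1.696 = 2.650 mol
m(O2) = 2.650 × 32.00 = 84.80 g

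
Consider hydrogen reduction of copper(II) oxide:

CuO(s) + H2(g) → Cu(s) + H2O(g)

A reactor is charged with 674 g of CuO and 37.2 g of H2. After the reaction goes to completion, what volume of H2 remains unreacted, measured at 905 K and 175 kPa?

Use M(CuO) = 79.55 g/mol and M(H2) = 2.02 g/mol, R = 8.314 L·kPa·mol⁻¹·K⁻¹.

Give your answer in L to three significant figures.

428 L

n(CuO) = 674 / 79.55 = 8.473 mol
n(H2) = 37.2 / 2.02 = 18.42 mol
For 8.473 mol CuO, stoichiometry requires (1/1) × 8.473 = 8.473 mol H2; 18.42 mol is available, so CuO is limiting.
n(H2) consumed = (1/1) × 8.473 = 8.473 mol; remaining = 18.42 − 8.473 = 9.947 mol
V(H2) = nRT/P = 9.947 × 8.314 × 905 / 175 = 427.7 L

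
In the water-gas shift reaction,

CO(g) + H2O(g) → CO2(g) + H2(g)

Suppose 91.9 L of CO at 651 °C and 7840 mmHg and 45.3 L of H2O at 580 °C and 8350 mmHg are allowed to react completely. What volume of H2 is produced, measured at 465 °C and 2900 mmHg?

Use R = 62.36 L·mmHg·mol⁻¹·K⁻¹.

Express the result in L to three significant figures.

113 L

n(CO) = PV/RT = (7840 × 91.9) / (62.36 × 924.15) = 12.50 mol
n(H2O) = PV/RT = (8350 × 45.3) / (62.36 × 853.15) = 7.110 mol
For 12.50 mol CO, stoichiometry requires (1/1) × 12.50 = 12.50 mol H2O; 7.110 mol is available, so H2O is limiting.
n(H2) = (1/1) × 7.110 = 7.110 mol
V(H2) = nRT/P = 7.110 × 62.36 × 738.15 / 2900 = 112.9 L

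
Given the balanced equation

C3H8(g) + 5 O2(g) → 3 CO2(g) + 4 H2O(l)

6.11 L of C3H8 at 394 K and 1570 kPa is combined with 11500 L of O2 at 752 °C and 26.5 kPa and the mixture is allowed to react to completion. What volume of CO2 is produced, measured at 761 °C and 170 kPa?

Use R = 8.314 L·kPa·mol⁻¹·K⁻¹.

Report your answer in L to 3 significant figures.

444 L

n(C3H8) = PV/RT = (1570 × 6.11) / (8.314 × 394) = 2.928 mol
n(O2) = PV/RT = (26.5 × 11500) / (8.314 × 1025.15) = 35.76 mol
For 2.928 mol C3H8, stoichiometry requires (5/1) × 2.928 = 14.64 mol O2; 35.76 mol is available, so C3H8 is limiting.
n(CO2) = (3/1) × 2.928 = 8.784 mol
V(CO2) = nRT/P = 8.784 × 8.314 × 1034.15 / 170 = 444.3 L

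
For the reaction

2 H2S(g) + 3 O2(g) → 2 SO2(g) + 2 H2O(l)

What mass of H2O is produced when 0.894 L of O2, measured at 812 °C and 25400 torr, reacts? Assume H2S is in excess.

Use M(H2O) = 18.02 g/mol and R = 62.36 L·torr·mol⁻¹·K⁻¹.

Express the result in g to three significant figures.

4.03 g

n(O2) = PV/RT = (25400 × 0.894) / (62.36 × 1085.15) = 0.3356 mol
n(H2O) = (2/3) × 0.3356 = 0.2237 mol
m(H2O) = 0.2237 × 18.02 = 4.031 g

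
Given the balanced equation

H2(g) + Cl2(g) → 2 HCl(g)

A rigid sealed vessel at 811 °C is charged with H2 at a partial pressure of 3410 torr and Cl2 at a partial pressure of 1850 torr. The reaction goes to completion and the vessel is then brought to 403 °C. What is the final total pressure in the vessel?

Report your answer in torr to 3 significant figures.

With V and T fixed, P_i ∝ n_i, so the mole ratios apply directly to partial pressures at 811 °C.
P(Cl2) required for 3410 torr of H2 = (1/1) × 3410 = 3410 torr; available 1850 torr, so Cl2 is limiting.
P(H2) remaining = 3410 − (1/1) × 1850 = 1560 torr
P(gaseous products) = (2)/1 × 1850 = 3700 torr
P_total at 811 °C = 1560 + 3700 = 5260 torr
Scaling to 403 °C: P = 5260 × 676.15/1084.15 = 3280 torr

3280 torr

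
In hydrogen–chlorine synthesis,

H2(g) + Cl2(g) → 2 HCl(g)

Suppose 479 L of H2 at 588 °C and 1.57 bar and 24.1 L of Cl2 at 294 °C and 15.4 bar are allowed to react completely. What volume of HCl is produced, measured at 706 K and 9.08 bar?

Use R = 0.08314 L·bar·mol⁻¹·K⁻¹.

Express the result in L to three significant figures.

n(H2) = PV/RT = (1.57 × 479) / (0.08314 × 861.15) = 10.50 mol
n(Cl2) = PV/RT = (15.4 × 24.1) / (0.08314 × 567.15) = 7.871 mol
For 10.50 mol H2, stoichiometry requires (1/1) × 10.50 = 10.50 mol Cl2; 7.871 mol is available, so Cl2 is limiting.
n(HCl) = (2/1) × 7.871 = 15.74 mol
V(HCl) = nRT/P = 15.74 × 0.08314 × 706 / 9.08 = 101.7 L

102 L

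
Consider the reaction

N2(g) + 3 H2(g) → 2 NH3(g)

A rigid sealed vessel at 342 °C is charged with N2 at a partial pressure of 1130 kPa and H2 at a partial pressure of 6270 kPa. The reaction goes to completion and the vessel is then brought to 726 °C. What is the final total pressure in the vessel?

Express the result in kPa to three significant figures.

Because the vessel is rigid and T is held at 342 °C, work the stoichiometry in partial pressures (P_i = n_iRT/V).
P(H2) required for 1130 kPa of N2 = (3/1) × 1130 = 3390 kPa; available 6270 kPa, so N2 is limiting.
P(H2) remaining = 6270 − (3/1) × 1130 = 2880 kPa
P(gaseous products) = (2)/1 × 1130 = 2260 kPa
P_total at 342 °C = 2880 + 2260 = 5140 kPa
Scaling to 726 °C: P = 5140 × 999.15/615.15 = 8349 kPa

8350 kPa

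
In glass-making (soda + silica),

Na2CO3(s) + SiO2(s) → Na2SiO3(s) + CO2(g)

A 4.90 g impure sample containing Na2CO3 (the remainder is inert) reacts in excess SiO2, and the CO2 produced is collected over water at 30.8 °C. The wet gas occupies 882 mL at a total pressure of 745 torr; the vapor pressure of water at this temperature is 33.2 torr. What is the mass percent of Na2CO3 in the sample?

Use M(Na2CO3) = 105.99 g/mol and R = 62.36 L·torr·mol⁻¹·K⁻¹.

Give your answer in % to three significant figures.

71.6 %

P(CO2) = 745 − 33.2 = 711.8 torr
n(CO2) = PV/RT = (711.8 × 0.8820) / (62.36 × 303.95) = 0.03312 mol
n(Na2CO3) = (1/1) × 0.03312 = 0.03312 mol
m(Na2CO3) = 0.03312 × 105.99 = 3.510 g
%Na2CO3 = 3.510 / 4.90 × 100 = 71.63%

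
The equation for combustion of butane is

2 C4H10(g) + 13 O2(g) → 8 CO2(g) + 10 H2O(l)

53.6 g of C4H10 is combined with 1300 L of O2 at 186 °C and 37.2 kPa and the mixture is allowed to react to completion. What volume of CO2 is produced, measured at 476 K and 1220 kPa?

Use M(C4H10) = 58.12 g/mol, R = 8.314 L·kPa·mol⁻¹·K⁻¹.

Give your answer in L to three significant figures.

n(C4H10) = 53.6 / 58.12 = 0.9222 mol
n(O2) = PV/RT = (37.2 × 1300) / (8.314 × 459.15) = 12.67 mol
For 0.9222 mol C4H10, stoichiometry requires (13/2) × 0.9222 = 5.994 mol O2; 12.67 mol is available, so C4H10 is limiting.
n(CO2) = (8/2) × 0.9222 = 3.689 mol
V(CO2) = nRT/P = 3.689 × 8.314 × 476 / 1220 = 11.97 L

12.0 L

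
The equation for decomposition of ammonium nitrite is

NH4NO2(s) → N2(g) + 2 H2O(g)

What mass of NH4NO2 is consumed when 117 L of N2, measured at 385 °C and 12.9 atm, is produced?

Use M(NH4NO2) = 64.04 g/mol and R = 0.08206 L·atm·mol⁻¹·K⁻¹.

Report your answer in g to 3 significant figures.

n(N2) = PV/RT = (12.9 × 117) / (0.08206 × 658.15) = 27.95 mol
n(NH4NO2) = (1/1) × 27.95 = 27.95 mol
m(NH4NO2) = 27.95 × 64.04 = 1790 g

1790 g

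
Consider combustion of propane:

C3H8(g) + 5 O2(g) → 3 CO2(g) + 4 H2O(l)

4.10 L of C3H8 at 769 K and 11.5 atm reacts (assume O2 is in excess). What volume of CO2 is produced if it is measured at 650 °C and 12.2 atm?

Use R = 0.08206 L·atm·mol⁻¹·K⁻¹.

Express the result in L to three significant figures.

13.9 L

n(C3H8) = PV/RT = (11.5 × 4.10) / (0.08206 × 769) = 0.7472 mol
n(CO2) = (3/1) × 0.7472 = 2.242 mol
V = nRT/P = 2.242 × 0.08206 × 923.15 / 12.2 = 13.92 L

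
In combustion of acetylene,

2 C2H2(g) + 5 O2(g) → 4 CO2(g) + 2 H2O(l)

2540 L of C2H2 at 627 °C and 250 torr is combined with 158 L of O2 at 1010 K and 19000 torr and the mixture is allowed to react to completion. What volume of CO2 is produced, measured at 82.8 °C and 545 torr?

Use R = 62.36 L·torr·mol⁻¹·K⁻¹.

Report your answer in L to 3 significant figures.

921 L

n(C2H2) = PV/RT = (250 × 2540) / (62.36 × 900.15) = 11.31 mol
n(O2) = PV/RT = (19000 × 158) / (62.36 × 1010) = 47.66 mol
For 11.31 mol C2H2, stoichiometry requires (5/2) × 11.31 = 28.28 mol O2; 47.66 mol is available, so C2H2 is limiting.
n(CO2) = (4/2) × 11.31 = 22.62 mol
V(CO2) = nRT/P = 22.62 × 62.36 × 355.95 / 545 = 921.3 L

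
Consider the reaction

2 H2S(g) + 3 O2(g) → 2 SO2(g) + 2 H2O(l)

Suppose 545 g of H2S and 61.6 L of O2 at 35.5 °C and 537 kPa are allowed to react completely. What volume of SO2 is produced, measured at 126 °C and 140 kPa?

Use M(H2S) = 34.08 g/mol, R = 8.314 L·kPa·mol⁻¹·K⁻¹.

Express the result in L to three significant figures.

n(H2S) = 545 / 34.08 = 15.99 mol
n(O2) = PV/RT = (537 × 61.6) / (8.314 × 308.65) = 12.89 mol
For 15.99 mol H2S, stoichiometry requires (3/2) × 15.99 = 23.98 mol O2; 12.89 mol is available, so O2 is limiting.
n(SO2) = (2/3) × 12.89 = 8.593 mol
V(SO2) = nRT/P = 8.593 × 8.314 × 399.15 / 140 = 203.7 L

204 L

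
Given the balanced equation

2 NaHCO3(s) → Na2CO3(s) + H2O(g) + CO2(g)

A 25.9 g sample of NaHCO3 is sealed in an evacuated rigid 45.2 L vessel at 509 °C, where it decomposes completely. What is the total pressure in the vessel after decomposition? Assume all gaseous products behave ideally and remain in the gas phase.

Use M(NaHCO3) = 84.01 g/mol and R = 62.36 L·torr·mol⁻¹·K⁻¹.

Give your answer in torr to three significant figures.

333 torr

n(NaHCO3) = 25.9 / 84.01 = 0.3083 mol
n(gas produced) = (2/2) × 0.3083 = 0.3083 mol
P = nRT/V = 0.3083 × 62.36 × 782.15 / 45.2 = 332.7 torr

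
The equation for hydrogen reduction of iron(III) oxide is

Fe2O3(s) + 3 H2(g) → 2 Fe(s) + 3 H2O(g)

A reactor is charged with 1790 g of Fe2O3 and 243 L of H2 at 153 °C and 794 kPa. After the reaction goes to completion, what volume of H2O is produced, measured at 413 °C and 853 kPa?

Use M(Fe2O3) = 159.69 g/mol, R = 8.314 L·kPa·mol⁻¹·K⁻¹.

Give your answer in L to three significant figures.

n(Fe2O3) = 1790 / 159.69 = 11.21 mol
n(H2) = PV/RT = (794 × 243) / (8.314 × 426.15) = 54.46 mol
For 11.21 mol Fe2O3, stoichiometry requires (3/1) × 11.21 = 33.63 mol H2; 54.46 mol is available, so Fe2O3 is limiting.
n(H2O) = (3/1) × 11.21 = 33.63 mol
V(H2O) = nRT/P = 33.63 × 8.314 × 686.15 / 853 = 224.9 L

225 L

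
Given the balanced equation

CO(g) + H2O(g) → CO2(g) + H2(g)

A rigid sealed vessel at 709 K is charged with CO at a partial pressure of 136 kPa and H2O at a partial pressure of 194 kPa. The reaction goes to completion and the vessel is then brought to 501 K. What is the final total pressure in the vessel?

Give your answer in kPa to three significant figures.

At constant V, partial pressures at 709 K are proportional to moles, so apply stoichiometry directly to pressures.
P(H2O) required for 136 kPa of CO = (1/1) × 136 = 136.0 kPa; available 194 kPa, so CO is limiting.
P(H2O) remaining = 194 − (1/1) × 136 = 58.00 kPa
P(gaseous products) = (1+1)/1 × 136 = 272.0 kPa
P_total at 709 K = 58.00 + 272.0 = 330.0 kPa
Scaling to 501 K: P = 330.0 × 501/709 = 233.2 kPa

233 kPa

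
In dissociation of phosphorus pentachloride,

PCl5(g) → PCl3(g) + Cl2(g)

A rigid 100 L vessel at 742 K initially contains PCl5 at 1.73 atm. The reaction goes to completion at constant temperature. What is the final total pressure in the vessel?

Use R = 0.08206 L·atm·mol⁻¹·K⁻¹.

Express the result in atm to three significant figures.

At constant T and V, P ∝ n(gas): 1 mol gas → 2 mol gas.
P_final = (2/1) × 1.73 = 3.460 atm

3.46 atm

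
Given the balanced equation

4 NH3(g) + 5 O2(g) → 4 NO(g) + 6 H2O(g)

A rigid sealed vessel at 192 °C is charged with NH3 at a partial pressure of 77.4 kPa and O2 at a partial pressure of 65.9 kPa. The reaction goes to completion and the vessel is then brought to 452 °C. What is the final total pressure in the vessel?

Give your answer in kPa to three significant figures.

At constant V, partial pressures at 192 °C are proportional to moles, so apply stoichiometry directly to pressures.
P(O2) required for 77.4 kPa of NH3 = (5/4) × 77.4 = 96.75 kPa; available 65.9 kPa, so O2 is limiting.
P(NH3) remaining = 77.4 − (4/5) × 65.9 = 24.68 kPa
P(gaseous products) = (4+6)/5 × 65.9 = 131.8 kPa
P_total at 192 °C = 24.68 + 131.8 = 156.5 kPa
Scaling to 452 °C: P = 156.5 × 725.15/465.15 = 244.0 kPa

244 kPa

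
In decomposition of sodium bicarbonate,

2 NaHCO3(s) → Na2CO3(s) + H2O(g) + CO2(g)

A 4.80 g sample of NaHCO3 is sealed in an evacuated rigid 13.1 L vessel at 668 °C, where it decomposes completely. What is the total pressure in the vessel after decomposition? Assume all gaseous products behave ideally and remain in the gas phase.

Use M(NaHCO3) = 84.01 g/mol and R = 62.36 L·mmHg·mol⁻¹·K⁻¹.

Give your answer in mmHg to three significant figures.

n(NaHCO3) = 4.80 / 84.01 = 0.05714 mol
n(gas produced) = (2/2) × 0.05714 = 0.05714 mol
P = nRT/V = 0.05714 × 62.36 × 941.15 / 13.1 = 256.0 mmHg

256 mmHg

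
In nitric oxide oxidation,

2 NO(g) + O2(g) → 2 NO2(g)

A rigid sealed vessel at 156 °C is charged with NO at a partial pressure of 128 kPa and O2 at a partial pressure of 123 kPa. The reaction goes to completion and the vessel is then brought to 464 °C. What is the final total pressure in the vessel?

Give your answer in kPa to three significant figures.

321 kPa

At constant V, partial pressures at 156 °C are proportional to moles, so apply stoichiometry directly to pressures.
P(O2) required for 128 kPa of NO = (1/2) × 128 = 64.00 kPa; available 123 kPa, so NO is limiting.
P(O2) remaining = 123 − (1/2) × 128 = 59.00 kPa
P(gaseous products) = (2)/2 × 128 = 128.0 kPa
P_total at 156 °C = 59.00 + 128.0 = 187.0 kPa
Scaling to 464 °C: P = 187.0 × 737.15/429.15 = 321.2 kPa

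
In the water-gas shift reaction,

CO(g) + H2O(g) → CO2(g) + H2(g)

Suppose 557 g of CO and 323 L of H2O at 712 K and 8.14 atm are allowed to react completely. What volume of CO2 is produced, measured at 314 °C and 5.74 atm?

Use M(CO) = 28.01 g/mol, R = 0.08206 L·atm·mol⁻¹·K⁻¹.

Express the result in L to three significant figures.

167 L

n(CO) = 557 / 28.01 = 19.89 mol
n(H2O) = PV/RT = (8.14 × 323) / (0.08206 × 712) = 45.00 mol
For 19.89 mol CO, stoichiometry requires (1/1) × 19.89 = 19.89 mol H2O; 45.00 mol is available, so CO is limiting.
n(CO2) = (1/1) × 19.89 = 19.89 mol
V(CO2) = nRT/P = 19.89 × 0.08206 × 587.15 / 5.74 = 167.0 L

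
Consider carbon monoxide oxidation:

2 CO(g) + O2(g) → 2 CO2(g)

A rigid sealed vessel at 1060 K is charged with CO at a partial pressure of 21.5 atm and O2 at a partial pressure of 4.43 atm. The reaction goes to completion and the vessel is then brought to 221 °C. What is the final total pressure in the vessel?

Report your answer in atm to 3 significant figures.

With V and T fixed, P_i ∝ n_i, so the mole ratios apply directly to partial pressures at 1060 K.
P(O2) required for 21.5 atm of CO = (1/2) × 21.5 = 10.75 atm; available 4.43 atm, so O2 is limiting.
P(CO) remaining = 21.5 − (2/1) × 4.43 = 12.64 atm
P(gaseous products) = (2)/1 × 4.43 = 8.860 atm
P_total at 1060 K = 12.64 + 8.860 = 21.50 atm
Scaling to 221 °C: P = 21.50 × 494.15/1060 = 10.02 atm

10.0 atm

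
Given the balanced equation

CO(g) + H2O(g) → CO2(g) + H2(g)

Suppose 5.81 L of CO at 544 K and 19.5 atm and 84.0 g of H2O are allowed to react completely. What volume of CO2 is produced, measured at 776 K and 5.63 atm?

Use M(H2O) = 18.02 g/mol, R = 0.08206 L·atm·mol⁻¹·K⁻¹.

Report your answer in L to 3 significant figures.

28.7 L

n(CO) = PV/RT = (19.5 × 5.81) / (0.08206 × 544) = 2.538 mol
n(H2O) = 84.0 / 18.02 = 4.661 mol
For 2.538 mol CO, stoichiometry requires (1/1) × 2.538 = 2.538 mol H2O; 4.661 mol is available, so CO is limiting.
n(CO2) = (1/1) × 2.538 = 2.538 mol
V(CO2) = nRT/P = 2.538 × 0.08206 × 776 / 5.63 = 28.71 L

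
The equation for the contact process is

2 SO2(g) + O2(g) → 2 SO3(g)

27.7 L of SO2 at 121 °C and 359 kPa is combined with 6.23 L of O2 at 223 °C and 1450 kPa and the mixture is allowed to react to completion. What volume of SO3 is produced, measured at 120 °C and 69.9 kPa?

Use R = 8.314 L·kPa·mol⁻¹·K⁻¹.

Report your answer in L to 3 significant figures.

142 L

n(SO2) = PV/RT = (359 × 27.7) / (8.314 × 394.15) = 3.035 mol
n(O2) = PV/RT = (1450 × 6.23) / (8.314 × 496.15) = 2.190 mol
For 3.035 mol SO2, stoichiometry requires (1/2) × 3.035 = 1.518 mol O2; 2.190 mol is available, so SO2 is limiting.
n(SO3) = (2/2) × 3.035 = 3.035 mol
V(SO3) = nRT/P = 3.035 × 8.314 × 393.15 / 69.9 = 141.9 L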